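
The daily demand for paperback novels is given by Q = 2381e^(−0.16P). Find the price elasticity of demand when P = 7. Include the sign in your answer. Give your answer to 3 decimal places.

At P = 7, Q = 776.872.
dQ/dP = −0.16·2381e^(−0.16P) = −0.16Q = -124.300.
ε = (dQ/dP)(P/Q) = (-124.300)(7/776.872).

-1.120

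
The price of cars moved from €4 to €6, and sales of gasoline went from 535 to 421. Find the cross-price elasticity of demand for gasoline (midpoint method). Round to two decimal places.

-0.60

ΔQ_x = 421 − 535 = -114; ΔP_y = 6 − 4 = 2.
Midpoints: P̄_y = 5.00, Q̄_x = 478.0.
ε_xy = (ΔQ_x/ΔP_y)(P̄_y/Q̄_x) = (-114/2)(5.00/478.0).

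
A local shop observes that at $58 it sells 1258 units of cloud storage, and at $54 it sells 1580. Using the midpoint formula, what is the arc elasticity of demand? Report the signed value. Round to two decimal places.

ΔQ = 1580 − 1258 = 322; ΔP = 54 − 58 = -4.
Midpoints: P̄ = 56.00, Q̄ = 1419.0.
ε = (ΔQ/ΔP)(P̄/Q̄) = (322/-4)(56.00/1419.0).

-3.18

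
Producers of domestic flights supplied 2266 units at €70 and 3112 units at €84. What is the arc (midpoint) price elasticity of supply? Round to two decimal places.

ΔQ = 3112 − 2266 = 846; ΔP = 84 − 70 = 14.
Midpoints: P̄ = 77.00, Q̄ = 2689.0.
ε_s = (ΔQ/ΔP)(P̄/Q̄) = (846/14)(77.00/2689.0).

1.73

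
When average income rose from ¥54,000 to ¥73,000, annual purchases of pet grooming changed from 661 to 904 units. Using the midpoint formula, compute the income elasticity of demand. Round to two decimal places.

ΔQ = 243, ΔI = 19000. Midpoints: Ī = 63,500, Q̄ = 782.5.
ε_I = (ΔQ/ΔI)(Ī/Q̄) = (243/19000)(63500/782.5).

1.04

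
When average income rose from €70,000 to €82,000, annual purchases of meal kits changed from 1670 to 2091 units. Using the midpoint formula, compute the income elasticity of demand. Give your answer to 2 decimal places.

ΔQ = 421, ΔI = 12000. Midpoints: Ī = 76,000, Q̄ = 1880.5.
ε_I = (ΔQ/ΔI)(Ī/Q̄) = (421/12000)(76000/1880.5).

1.42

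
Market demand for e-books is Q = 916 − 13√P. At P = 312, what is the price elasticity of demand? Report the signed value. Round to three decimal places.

At P = 312, Q = 686.374.
dQ/dP = −13/(2√P) = -0.368.
ε = (dQ/dP)(P/Q) = (-0.368)(312/686.374).
|ε| < 1, so demand is inelastic at this price.

-0.167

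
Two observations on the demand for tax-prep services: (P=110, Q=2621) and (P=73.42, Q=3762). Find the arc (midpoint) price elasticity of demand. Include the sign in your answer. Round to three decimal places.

-0.896

ΔQ = 3762 − 2621 = 1141; ΔP = 73.42 − 110 = -36.58.
Midpoints: P̄ = 91.71, Q̄ = 3191.5.
ε = (ΔQ/ΔP)(P̄/Q̄) = (1141/-36.58)(91.71/3191.5).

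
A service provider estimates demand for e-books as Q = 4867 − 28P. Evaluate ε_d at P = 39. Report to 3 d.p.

At P = 39, Q = 3775.
dQ/dP = −28.
ε = (dQ/dP)(P/Q) = (-28)(39/3775).

-0.289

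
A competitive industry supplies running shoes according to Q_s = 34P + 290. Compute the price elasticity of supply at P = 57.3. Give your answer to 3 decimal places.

0.870

At P = 57.3, Q_s = 2238.20.
dQ_s/dP = 34.
ε_s = (dQ_s/dP)(P/Q_s) = (34)(57.3/2238.20).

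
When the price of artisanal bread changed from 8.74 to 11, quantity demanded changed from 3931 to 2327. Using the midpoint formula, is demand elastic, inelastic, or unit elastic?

elastic

Arc ε ≈ -2.239.
|ε| = 2.24 > 1.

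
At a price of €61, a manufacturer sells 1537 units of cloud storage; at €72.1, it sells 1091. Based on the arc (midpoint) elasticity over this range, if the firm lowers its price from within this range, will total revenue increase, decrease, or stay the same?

Arc ε = (-446/11.1)(66.55/1314.0) ≈ -2.035.
|ε| = 2.04 > 1, so demand is elastic. A price cut therefore raises total revenue.

increase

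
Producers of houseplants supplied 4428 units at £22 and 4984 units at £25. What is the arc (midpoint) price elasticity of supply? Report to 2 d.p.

0.93

ΔQ = 4984 − 4428 = 556; ΔP = 25 − 22 = 3.
Midpoints: P̄ = 23.50, Q̄ = 4706.0.
ε_s = (ΔQ/ΔP)(P̄/Q̄) = (556/3)(23.50/4706.0).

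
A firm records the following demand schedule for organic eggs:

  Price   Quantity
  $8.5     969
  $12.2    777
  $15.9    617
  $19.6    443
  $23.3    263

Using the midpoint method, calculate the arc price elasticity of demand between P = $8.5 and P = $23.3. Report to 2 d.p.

-1.23

At P = 8.5, Q = 969; at P = 23.3, Q = 263.
ΔQ = -706, ΔP = 14.8. Midpoints: P̄ = 15.90, Q̄ = 616.0.
ε = (ΔQ/ΔP)(P̄/Q̄) = (-706/14.8)(15.90/616.0).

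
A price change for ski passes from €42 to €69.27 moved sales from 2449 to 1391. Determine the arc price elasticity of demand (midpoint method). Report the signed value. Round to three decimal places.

-1.124

ΔQ = 1391 − 2449 = -1058; ΔP = 69.27 − 42 = 27.27.
Midpoints: P̄ = 55.63, Q̄ = 1920.0.
ε = (ΔQ/ΔP)(P̄/Q̄) = (-1058/27.27)(55.63/1920.0).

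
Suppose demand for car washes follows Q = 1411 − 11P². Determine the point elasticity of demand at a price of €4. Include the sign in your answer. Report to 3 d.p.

-0.285

At P = 4, Q = 1235.
dQ/dP = −22P = -88.
ε = (dQ/dP)(P/Q) = (-88)(4/1235).
|ε| < 1, so demand is inelastic at this price.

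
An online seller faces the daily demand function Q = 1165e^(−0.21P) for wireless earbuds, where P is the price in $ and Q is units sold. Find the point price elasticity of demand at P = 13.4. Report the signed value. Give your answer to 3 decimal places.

-2.814

At P = 13.4, Q = 69.859.
dQ/dP = −0.21·1165e^(−0.21P) = −0.21Q = -14.670.
ε = (dQ/dP)(P/Q) = (-14.670)(13.4/69.859).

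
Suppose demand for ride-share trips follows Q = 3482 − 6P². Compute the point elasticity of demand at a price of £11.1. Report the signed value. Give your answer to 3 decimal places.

-0.539

At P = 11.1, Q = 2742.740.
dQ/dP = −12P = -133.200.
ε = (dQ/dP)(P/Q) = (-133.200)(11.1/2742.740).
|ε| < 1, so demand is inelastic at this price.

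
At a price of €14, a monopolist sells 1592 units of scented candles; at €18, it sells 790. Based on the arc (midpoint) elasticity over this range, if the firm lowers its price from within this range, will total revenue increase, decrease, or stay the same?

increase

Arc ε = (-802/4)(16.00/1191.0) ≈ -2.694.
|ε| = 2.69 > 1, so demand is elastic. A price cut therefore raises total revenue.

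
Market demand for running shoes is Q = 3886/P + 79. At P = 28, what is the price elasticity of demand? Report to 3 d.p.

-0.637

At P = 28, Q = 217.786.
dQ/dP = −3886/P² = -4.957.
ε = (dQ/dP)(P/Q) = (-4.957)(28/217.786).
|ε| < 1, so demand is inelastic at this price.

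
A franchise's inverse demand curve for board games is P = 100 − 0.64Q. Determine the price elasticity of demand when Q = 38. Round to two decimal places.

-3.11

At Q = 38, P = 100 − 0.64(38) = 75.68.
dP/dQ = −0.64, so dQ/dP = 1/(−0.64) = -1.562.
ε = (dQ/dP)(P/Q) = (-1.562)(75.68/38).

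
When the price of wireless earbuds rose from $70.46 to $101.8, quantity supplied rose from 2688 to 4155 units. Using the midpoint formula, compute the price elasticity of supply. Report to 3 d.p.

ΔQ = 4155 − 2688 = 1467; ΔP = 101.8 − 70.46 = 31.34.
Midpoints: P̄ = 86.13, Q̄ = 3421.5.
ε_s = (ΔQ/ΔP)(P̄/Q̄) = (1467/31.34)(86.13/3421.5).

1.178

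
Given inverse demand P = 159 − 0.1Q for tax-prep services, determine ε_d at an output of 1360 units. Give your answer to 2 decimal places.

At Q = 1360, P = 159 − 0.1(1360) = 23.00.
dP/dQ = −0.1, so dQ/dP = 1/(−0.1) = -10.000.
ε = (dQ/dP)(P/Q) = (-10.000)(23.00/1360).

-0.17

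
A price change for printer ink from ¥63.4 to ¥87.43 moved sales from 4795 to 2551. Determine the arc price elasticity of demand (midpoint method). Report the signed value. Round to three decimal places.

-1.917

ΔQ = 2551 − 4795 = -2244; ΔP = 87.43 − 63.4 = 24.03.
Midpoints: P̄ = 75.42, Q̄ = 3673.0.
ε = (ΔQ/ΔP)(P̄/Q̄) = (-2244/24.03)(75.42/3673.0).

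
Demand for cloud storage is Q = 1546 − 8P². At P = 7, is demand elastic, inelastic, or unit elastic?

Q = 1154, dQ/dP = -112.
ε = (dQ/dP)(P/Q) ≈ -0.679.
|ε| = 0.68 < 1.

inelastic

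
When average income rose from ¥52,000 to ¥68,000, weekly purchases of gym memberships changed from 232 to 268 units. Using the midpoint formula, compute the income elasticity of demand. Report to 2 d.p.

0.54

ΔQ = 36, ΔI = 16000. Midpoints: Ī = 60,000, Q̄ = 250.0.
ε_I = (ΔQ/ΔI)(Ī/Q̄) = (36/16000)(60000/250.0).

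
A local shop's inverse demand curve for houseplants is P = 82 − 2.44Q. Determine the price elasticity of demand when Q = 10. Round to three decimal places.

-2.361

At Q = 10, P = 82 − 2.44(10) = 57.60.
dP/dQ = −2.44, so dQ/dP = 1/(−2.44) = -0.410.
ε = (dQ/dP)(P/Q) = (-0.410)(57.60/10).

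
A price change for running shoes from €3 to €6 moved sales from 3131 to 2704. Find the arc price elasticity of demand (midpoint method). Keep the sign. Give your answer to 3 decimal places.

-0.220

ΔQ = 2704 − 3131 = -427; ΔP = 6 − 3 = 3.
Midpoints: P̄ = 4.50, Q̄ = 2917.5.
ε = (ΔQ/ΔP)(P̄/Q̄) = (-427/3)(4.50/2917.5).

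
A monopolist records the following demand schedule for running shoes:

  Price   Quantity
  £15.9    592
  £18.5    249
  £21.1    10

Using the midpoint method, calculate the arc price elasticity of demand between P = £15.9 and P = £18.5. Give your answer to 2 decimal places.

At P = 15.9, Q = 592; at P = 18.5, Q = 249.
ΔQ = -343, ΔP = 2.6. Midpoints: P̄ = 17.20, Q̄ = 420.5.
ε = (ΔQ/ΔP)(P̄/Q̄) = (-343/2.6)(17.20/420.5).

-5.40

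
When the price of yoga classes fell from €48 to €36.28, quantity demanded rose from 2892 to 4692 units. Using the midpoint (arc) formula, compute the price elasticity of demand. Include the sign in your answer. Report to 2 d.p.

-1.71

ΔQ = 4692 − 2892 = 1800; ΔP = 36.28 − 48 = -11.72.
Midpoints: P̄ = 42.14, Q̄ = 3792.0.
ε = (ΔQ/ΔP)(P̄/Q̄) = (1800/-11.72)(42.14/3792.0).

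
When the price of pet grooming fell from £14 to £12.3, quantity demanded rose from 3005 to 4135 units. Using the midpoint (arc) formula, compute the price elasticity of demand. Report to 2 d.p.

ΔQ = 4135 − 3005 = 1130; ΔP = 12.3 − 14 = -1.7.
Midpoints: P̄ = 13.15, Q̄ = 3570.0.
ε = (ΔQ/ΔP)(P̄/Q̄) = (1130/-1.7)(13.15/3570.0).

-2.45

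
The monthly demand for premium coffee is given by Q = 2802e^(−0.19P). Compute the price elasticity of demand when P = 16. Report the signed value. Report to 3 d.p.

-3.040

At P = 16, Q = 134.033.
dQ/dP = −0.19·2802e^(−0.19P) = −0.19Q = -25.466.
ε = (dQ/dP)(P/Q) = (-25.466)(16/134.033).
|ε| > 1, so demand is elastic at this price.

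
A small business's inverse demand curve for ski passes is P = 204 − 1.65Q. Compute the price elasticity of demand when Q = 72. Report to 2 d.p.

-0.72

At Q = 72, P = 204 − 1.65(72) = 85.20.
dP/dQ = −1.65, so dQ/dP = 1/(−1.65) = -0.606.
ε = (dQ/dP)(P/Q) = (-0.606)(85.20/72).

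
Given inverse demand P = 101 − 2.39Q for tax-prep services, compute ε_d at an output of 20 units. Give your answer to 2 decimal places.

-1.11

At Q = 20, P = 101 − 2.39(20) = 53.20.
dP/dQ = −2.39, so dQ/dP = 1/(−2.39) = -0.418.
ε = (dQ/dP)(P/Q) = (-0.418)(53.20/20).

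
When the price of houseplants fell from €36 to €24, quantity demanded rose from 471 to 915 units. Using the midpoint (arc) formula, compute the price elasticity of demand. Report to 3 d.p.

-1.602

ΔQ = 915 − 471 = 444; ΔP = 24 − 36 = -12.
Midpoints: P̄ = 30.00, Q̄ = 693.0.
ε = (ΔQ/ΔP)(P̄/Q̄) = (444/-12)(30.00/693.0).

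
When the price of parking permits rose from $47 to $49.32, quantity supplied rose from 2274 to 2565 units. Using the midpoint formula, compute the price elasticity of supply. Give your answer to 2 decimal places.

ΔQ = 2565 − 2274 = 291; ΔP = 49.32 − 47 = 2.32.
Midpoints: P̄ = 48.16, Q̄ = 2419.5.
ε_s = (ΔQ/ΔP)(P̄/Q̄) = (291/2.32)(48.16/2419.5).

2.50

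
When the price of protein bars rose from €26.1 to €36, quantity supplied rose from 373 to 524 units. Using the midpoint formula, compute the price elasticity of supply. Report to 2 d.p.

ΔQ = 524 − 373 = 151; ΔP = 36 − 26.1 = 9.9.
Midpoints: P̄ = 31.05, Q̄ = 448.5.
ε_s = (ΔQ/ΔP)(P̄/Q̄) = (151/9.9)(31.05/448.5).

1.06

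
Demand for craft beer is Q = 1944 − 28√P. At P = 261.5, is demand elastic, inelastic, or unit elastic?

inelastic

Q = 1491.213, dQ/dP = -0.866.
ε = (dQ/dP)(P/Q) ≈ -0.152.
|ε| = 0.15 < 1.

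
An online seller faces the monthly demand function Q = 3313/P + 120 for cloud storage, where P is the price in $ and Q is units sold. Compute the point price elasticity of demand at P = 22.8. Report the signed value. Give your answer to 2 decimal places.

At P = 22.8, Q = 265.307.
dQ/dP = −3313/P² = -6.373.
ε = (dQ/dP)(P/Q) = (-6.373)(22.8/265.307).

-0.55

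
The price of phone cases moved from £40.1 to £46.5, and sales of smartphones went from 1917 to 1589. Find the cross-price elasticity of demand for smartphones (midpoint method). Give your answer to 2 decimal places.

ΔQ_x = 1589 − 1917 = -328; ΔP_y = 46.5 − 40.1 = 6.4.
Midpoints: P̄_y = 43.30, Q̄_x = 1753.0.
ε_xy = (ΔQ_x/ΔP_y)(P̄_y/Q̄_x) = (-328/6.4)(43.30/1753.0).
ε_xy < 0, so the goods are complements.

-1.27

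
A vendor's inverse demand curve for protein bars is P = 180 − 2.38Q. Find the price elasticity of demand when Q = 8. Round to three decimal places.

At Q = 8, P = 180 − 2.38(8) = 160.96.
dP/dQ = −2.38, so dQ/dP = 1/(−2.38) = -0.420.
ε = (dQ/dP)(P/Q) = (-0.420)(160.96/8).

-8.454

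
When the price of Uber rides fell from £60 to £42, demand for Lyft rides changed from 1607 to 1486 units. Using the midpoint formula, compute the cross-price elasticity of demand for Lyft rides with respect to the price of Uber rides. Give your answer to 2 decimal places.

0.22

ΔQ_x = 1486 − 1607 = -121; ΔP_y = 42 − 60 = -18.
Midpoints: P̄_y = 51.00, Q̄_x = 1546.5.
ε_xy = (ΔQ_x/ΔP_y)(P̄_y/Q̄_x) = (-121/-18)(51.00/1546.5).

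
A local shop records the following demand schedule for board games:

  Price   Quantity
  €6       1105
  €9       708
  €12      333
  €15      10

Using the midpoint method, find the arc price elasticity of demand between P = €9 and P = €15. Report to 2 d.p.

At P = 9, Q = 708; at P = 15, Q = 10.
ΔQ = -698, ΔP = 6. Midpoints: P̄ = 12.00, Q̄ = 359.0.
ε = (ΔQ/ΔP)(P̄/Q̄) = (-698/6)(12.00/359.0).

-3.89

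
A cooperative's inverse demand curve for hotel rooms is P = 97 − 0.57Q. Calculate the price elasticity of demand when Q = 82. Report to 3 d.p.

At Q = 82, P = 97 − 0.57(82) = 50.26.
dP/dQ = −0.57, so dQ/dP = 1/(−0.57) = -1.754.
ε = (dQ/dP)(P/Q) = (-1.754)(50.26/82).

-1.075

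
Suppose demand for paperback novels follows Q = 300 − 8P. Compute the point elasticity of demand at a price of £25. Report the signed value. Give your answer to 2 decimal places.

-2.00

At P = 25, Q = 100.
dQ/dP = −8.
ε = (dQ/dP)(P/Q) = (-8)(25/100).
|ε| > 1, so demand is elastic at this price.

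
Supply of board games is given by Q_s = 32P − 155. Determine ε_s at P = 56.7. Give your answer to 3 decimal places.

At P = 56.7, Q_s = 1659.40.
dQ_s/dP = 32.
ε_s = (dQ_s/dP)(P/Q_s) = (32)(56.7/1659.40).

1.093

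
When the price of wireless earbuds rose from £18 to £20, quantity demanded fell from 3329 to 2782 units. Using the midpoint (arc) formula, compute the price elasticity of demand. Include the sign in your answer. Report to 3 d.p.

ΔQ = 2782 − 3329 = -547; ΔP = 20 − 18 = 2.
Midpoints: P̄ = 19.00, Q̄ = 3055.5.
ε = (ΔQ/ΔP)(P̄/Q̄) = (-547/2)(19.00/3055.5).

-1.701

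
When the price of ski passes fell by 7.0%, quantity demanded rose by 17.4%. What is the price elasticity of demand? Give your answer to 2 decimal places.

ε = %ΔQ / %ΔP = (17.4)/(-7.0) = -2.486.

-2.49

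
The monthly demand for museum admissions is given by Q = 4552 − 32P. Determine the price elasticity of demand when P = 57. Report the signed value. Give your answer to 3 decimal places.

At P = 57, Q = 2728.
dQ/dP = −32.
ε = (dQ/dP)(P/Q) = (-32)(57/2728).

-0.669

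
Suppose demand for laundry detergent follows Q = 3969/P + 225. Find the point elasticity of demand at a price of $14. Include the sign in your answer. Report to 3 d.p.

-0.558

At P = 14, Q = 508.500.
dQ/dP = −3969/P² = -20.250.
ε = (dQ/dP)(P/Q) = (-20.250)(14/508.500).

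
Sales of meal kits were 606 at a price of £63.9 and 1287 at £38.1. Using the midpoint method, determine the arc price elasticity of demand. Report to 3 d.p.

ΔQ = 1287 − 606 = 681; ΔP = 38.1 − 63.9 = -25.8.
Midpoints: P̄ = 51.00, Q̄ = 946.5.
ε = (ΔQ/ΔP)(P̄/Q̄) = (681/-25.8)(51.00/946.5).

-1.422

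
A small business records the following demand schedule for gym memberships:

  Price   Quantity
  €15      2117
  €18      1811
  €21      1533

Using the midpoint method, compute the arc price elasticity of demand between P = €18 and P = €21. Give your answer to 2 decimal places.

At P = 18, Q = 1811; at P = 21, Q = 1533.
ΔQ = -278, ΔP = 3. Midpoints: P̄ = 19.50, Q̄ = 1672.0.
ε = (ΔQ/ΔP)(P̄/Q̄) = (-278/3)(19.50/1672.0).

-1.08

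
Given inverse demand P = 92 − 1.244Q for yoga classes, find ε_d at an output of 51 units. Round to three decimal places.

At Q = 51, P = 92 − 1.244(51) = 28.56.
dP/dQ = −1.244, so dQ/dP = 1/(−1.244) = -0.804.
ε = (dQ/dP)(P/Q) = (-0.804)(28.56/51).

-0.450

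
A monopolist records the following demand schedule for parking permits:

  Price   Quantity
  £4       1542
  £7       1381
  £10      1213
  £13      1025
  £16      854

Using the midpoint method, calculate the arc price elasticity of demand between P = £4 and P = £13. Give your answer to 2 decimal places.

-0.38

At P = 4, Q = 1542; at P = 13, Q = 1025.
ΔQ = -517, ΔP = 9. Midpoints: P̄ = 8.50, Q̄ = 1283.5.
ε = (ΔQ/ΔP)(P̄/Q̄) = (-517/9)(8.50/1283.5).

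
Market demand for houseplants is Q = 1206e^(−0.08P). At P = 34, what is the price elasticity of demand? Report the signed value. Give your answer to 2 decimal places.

-2.72

At P = 34, Q = 79.445.
dQ/dP = −0.08·1206e^(−0.08P) = −0.08Q = -6.356.
ε = (dQ/dP)(P/Q) = (-6.356)(34/79.445).
|ε| > 1, so demand is elastic at this price.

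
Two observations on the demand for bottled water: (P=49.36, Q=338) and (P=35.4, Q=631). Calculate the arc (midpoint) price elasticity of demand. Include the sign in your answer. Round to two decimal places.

-1.84

ΔQ = 631 − 338 = 293; ΔP = 35.4 − 49.36 = -13.96.
Midpoints: P̄ = 42.38, Q̄ = 484.5.
ε = (ΔQ/ΔP)(P̄/Q̄) = (293/-13.96)(42.38/484.5).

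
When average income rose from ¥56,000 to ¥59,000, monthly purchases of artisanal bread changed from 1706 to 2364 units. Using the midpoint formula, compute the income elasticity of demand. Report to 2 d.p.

ΔQ = 658, ΔI = 3000. Midpoints: Ī = 57,500, Q̄ = 2035.0.
ε_I = (ΔQ/ΔI)(Ī/Q̄) = (658/3000)(57500/2035.0).

6.20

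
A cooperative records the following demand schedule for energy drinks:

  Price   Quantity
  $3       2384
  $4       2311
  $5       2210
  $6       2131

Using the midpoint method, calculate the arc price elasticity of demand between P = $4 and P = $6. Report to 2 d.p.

-0.20

At P = 4, Q = 2311; at P = 6, Q = 2131.
ΔQ = -180, ΔP = 2. Midpoints: P̄ = 5.00, Q̄ = 2221.0.
ε = (ΔQ/ΔP)(P̄/Q̄) = (-180/2)(5.00/2221.0).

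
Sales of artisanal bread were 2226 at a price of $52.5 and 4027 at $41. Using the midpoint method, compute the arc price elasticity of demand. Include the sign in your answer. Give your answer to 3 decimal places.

ΔQ = 4027 − 2226 = 1801; ΔP = 41 − 52.5 = -11.5.
Midpoints: P̄ = 46.75, Q̄ = 3126.5.
ε = (ΔQ/ΔP)(P̄/Q̄) = (1801/-11.5)(46.75/3126.5).

-2.342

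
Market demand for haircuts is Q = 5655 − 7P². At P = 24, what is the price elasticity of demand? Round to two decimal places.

-4.97

At P = 24, Q = 1623.
dQ/dP = −14P = -336.
ε = (dQ/dP)(P/Q) = (-336)(24/1623).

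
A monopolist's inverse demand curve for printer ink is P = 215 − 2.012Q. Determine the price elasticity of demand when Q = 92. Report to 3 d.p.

-0.162

At Q = 92, P = 215 − 2.012(92) = 29.90.
dP/dQ = −2.012, so dQ/dP = 1/(−2.012) = -0.497.
ε = (dQ/dP)(P/Q) = (-0.497)(29.90/92).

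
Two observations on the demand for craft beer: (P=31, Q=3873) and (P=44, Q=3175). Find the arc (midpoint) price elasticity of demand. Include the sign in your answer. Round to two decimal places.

-0.57

ΔQ = 3175 − 3873 = -698; ΔP = 44 − 31 = 13.
Midpoints: P̄ = 37.50, Q̄ = 3524.0.
ε = (ΔQ/ΔP)(P̄/Q̄) = (-698/13)(37.50/3524.0).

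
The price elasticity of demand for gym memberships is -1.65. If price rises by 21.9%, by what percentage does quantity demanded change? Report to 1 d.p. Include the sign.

%ΔQ ≈ ε × %ΔP = (-1.65)(21.9%) = -36.13%.

-36.1%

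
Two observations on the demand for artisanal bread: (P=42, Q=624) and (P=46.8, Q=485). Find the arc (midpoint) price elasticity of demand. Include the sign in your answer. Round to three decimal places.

-2.319

ΔQ = 485 − 624 = -139; ΔP = 46.8 − 42 = 4.8.
Midpoints: P̄ = 44.40, Q̄ = 554.5.
ε = (ΔQ/ΔP)(P̄/Q̄) = (-139/4.8)(44.40/554.5).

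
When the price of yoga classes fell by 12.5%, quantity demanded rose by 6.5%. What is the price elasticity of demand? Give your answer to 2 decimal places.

-0.52

ε = %ΔQ / %ΔP = (6.5)/(-12.5) = -0.520.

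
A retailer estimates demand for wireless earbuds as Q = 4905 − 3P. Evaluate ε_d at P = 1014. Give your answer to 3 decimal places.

At P = 1014, Q = 1863.
dQ/dP = −3.
ε = (dQ/dP)(P/Q) = (-3)(1014/1863).
|ε| > 1, so demand is elastic at this price.

-1.633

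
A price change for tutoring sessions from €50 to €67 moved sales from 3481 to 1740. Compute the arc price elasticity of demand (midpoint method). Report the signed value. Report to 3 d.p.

ΔQ = 1740 − 3481 = -1741; ΔP = 67 − 50 = 17.
Midpoints: P̄ = 58.50, Q̄ = 2610.5.
ε = (ΔQ/ΔP)(P̄/Q̄) = (-1741/17)(58.50/2610.5).

-2.295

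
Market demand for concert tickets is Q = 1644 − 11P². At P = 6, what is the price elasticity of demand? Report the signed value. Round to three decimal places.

At P = 6, Q = 1248.
dQ/dP = −22P = -132.
ε = (dQ/dP)(P/Q) = (-132)(6/1248).
|ε| < 1, so demand is inelastic at this price.

-0.635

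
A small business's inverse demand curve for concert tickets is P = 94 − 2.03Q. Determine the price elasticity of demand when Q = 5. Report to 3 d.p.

At Q = 5, P = 94 − 2.03(5) = 83.85.
dP/dQ = −2.03, so dQ/dP = 1/(−2.03) = -0.493.
ε = (dQ/dP)(P/Q) = (-0.493)(83.85/5).

-8.261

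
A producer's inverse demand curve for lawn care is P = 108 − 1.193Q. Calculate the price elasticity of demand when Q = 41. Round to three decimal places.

At Q = 41, P = 108 − 1.193(41) = 59.09.
dP/dQ = −1.193, so dQ/dP = 1/(−1.193) = -0.838.
ε = (dQ/dP)(P/Q) = (-0.838)(59.09/41).

-1.208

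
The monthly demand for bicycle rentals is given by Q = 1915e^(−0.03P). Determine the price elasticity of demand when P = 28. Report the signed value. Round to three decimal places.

At P = 28, Q = 826.726.
dQ/dP = −0.03·1915e^(−0.03P) = −0.03Q = -24.802.
ε = (dQ/dP)(P/Q) = (-24.802)(28/826.726).
|ε| < 1, so demand is inelastic at this price.

-0.840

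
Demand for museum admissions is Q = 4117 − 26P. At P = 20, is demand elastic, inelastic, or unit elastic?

inelastic

Q = 3597, dQ/dP = -26.
ε = (dQ/dP)(P/Q) ≈ -0.145.
|ε| = 0.14 < 1.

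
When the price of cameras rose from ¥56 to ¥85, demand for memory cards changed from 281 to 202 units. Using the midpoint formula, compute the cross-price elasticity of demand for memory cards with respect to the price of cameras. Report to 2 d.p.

-0.80

ΔQ_x = 202 − 281 = -79; ΔP_y = 85 − 56 = 29.
Midpoints: P̄_y = 70.50, Q̄_x = 241.5.
ε_xy = (ΔQ_x/ΔP_y)(P̄_y/Q̄_x) = (-79/29)(70.50/241.5).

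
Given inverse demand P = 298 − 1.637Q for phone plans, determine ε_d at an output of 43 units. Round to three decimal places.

-3.233

At Q = 43, P = 298 − 1.637(43) = 227.61.
dP/dQ = −1.637, so dQ/dP = 1/(−1.637) = -0.611.
ε = (dQ/dP)(P/Q) = (-0.611)(227.61/43).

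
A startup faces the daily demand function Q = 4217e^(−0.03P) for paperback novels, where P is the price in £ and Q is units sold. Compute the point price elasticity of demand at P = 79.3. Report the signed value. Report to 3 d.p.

-2.379

At P = 79.3, Q = 390.676.
dQ/dP = −0.03·4217e^(−0.03P) = −0.03Q = -11.720.
ε = (dQ/dP)(P/Q) = (-11.720)(79.3/390.676).
|ε| > 1, so demand is elastic at this price.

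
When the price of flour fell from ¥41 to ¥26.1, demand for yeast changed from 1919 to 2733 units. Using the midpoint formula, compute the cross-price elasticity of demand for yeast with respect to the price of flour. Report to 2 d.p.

-0.79

ΔQ_x = 2733 − 1919 = 814; ΔP_y = 26.1 − 41 = -14.9.
Midpoints: P̄_y = 33.55, Q̄_x = 2326.0.
ε_xy = (ΔQ_x/ΔP_y)(P̄_y/Q̄_x) = (814/-14.9)(33.55/2326.0).
ε_xy < 0, so the goods are complements.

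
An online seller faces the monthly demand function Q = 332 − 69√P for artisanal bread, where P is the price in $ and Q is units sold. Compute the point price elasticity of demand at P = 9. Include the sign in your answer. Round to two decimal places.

At P = 9, Q = 125.
dQ/dP = −69/(2√P) = -11.500.
ε = (dQ/dP)(P/Q) = (-11.500)(9/125).
|ε| < 1, so demand is inelastic at this price.

-0.83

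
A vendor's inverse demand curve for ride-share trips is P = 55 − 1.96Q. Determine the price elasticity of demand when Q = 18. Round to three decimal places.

-0.559

At Q = 18, P = 55 − 1.96(18) = 19.72.
dP/dQ = −1.96, so dQ/dP = 1/(−1.96) = -0.510.
ε = (dQ/dP)(P/Q) = (-0.510)(19.72/18).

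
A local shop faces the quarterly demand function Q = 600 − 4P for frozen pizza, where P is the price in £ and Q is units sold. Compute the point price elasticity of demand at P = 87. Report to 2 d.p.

-1.38

At P = 87, Q = 252.
dQ/dP = −4.
ε = (dQ/dP)(P/Q) = (-4)(87/252).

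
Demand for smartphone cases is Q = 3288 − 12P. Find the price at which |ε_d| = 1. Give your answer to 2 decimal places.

137.00

For linear demand Q = a − bP, ε = −bP/(a − bP). |ε| = 1 when bP = a − bP, i.e. P = a/(2b).
P = 3288/(2·12) = 3288/24 = 137.0000.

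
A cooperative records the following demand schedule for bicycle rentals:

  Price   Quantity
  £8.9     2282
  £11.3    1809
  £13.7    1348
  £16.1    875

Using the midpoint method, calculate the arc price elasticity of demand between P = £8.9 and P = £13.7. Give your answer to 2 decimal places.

At P = 8.9, Q = 2282; at P = 13.7, Q = 1348.
ΔQ = -934, ΔP = 4.8. Midpoints: P̄ = 11.30, Q̄ = 1815.0.
ε = (ΔQ/ΔP)(P̄/Q̄) = (-934/4.8)(11.30/1815.0).

-1.21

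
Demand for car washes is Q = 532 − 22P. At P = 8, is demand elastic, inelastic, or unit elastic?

inelastic

Q = 356, dQ/dP = -22.
ε = (dQ/dP)(P/Q) ≈ -0.494.
|ε| = 0.49 < 1.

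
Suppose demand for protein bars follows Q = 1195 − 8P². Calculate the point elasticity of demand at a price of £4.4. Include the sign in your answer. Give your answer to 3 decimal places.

At P = 4.4, Q = 1040.120.
dQ/dP = −16P = -70.400.
ε = (dQ/dP)(P/Q) = (-70.400)(4.4/1040.120).

-0.298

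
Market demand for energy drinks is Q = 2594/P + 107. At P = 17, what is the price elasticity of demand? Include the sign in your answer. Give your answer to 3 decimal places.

At P = 17, Q = 259.588.
dQ/dP = −2594/P² = -8.976.
ε = (dQ/dP)(P/Q) = (-8.976)(17/259.588).
|ε| < 1, so demand is inelastic at this price.

-0.588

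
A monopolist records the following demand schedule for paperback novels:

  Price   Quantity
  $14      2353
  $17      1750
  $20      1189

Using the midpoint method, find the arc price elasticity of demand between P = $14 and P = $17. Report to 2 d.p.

At P = 14, Q = 2353; at P = 17, Q = 1750.
ΔQ = -603, ΔP = 3. Midpoints: P̄ = 15.50, Q̄ = 2051.5.
ε = (ΔQ/ΔP)(P̄/Q̄) = (-603/3)(15.50/2051.5).

-1.52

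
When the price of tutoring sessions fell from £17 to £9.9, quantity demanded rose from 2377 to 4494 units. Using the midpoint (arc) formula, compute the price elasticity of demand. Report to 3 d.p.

ΔQ = 4494 − 2377 = 2117; ΔP = 9.9 − 17 = -7.1.
Midpoints: P̄ = 13.45, Q̄ = 3435.5.
ε = (ΔQ/ΔP)(P̄/Q̄) = (2117/-7.1)(13.45/3435.5).

-1.167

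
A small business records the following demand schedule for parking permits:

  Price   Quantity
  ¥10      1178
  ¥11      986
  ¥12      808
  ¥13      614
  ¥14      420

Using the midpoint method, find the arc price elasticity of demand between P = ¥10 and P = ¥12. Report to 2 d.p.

At P = 10, Q = 1178; at P = 12, Q = 808.
ΔQ = -370, ΔP = 2. Midpoints: P̄ = 11.00, Q̄ = 993.0.
ε = (ΔQ/ΔP)(P̄/Q̄) = (-370/2)(11.00/993.0).

-2.05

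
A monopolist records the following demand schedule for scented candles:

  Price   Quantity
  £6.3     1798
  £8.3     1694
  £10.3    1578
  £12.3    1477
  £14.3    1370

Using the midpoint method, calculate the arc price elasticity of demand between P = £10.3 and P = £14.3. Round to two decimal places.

-0.43

At P = 10.3, Q = 1578; at P = 14.3, Q = 1370.
ΔQ = -208, ΔP = 4.0. Midpoints: P̄ = 12.30, Q̄ = 1474.0.
ε = (ΔQ/ΔP)(P̄/Q̄) = (-208/4.0)(12.30/1474.0).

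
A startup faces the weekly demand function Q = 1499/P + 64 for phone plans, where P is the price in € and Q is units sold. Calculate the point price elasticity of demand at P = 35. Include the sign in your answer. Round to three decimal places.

-0.401

At P = 35, Q = 106.829.
dQ/dP = −1499/P² = -1.224.
ε = (dQ/dP)(P/Q) = (-1.224)(35/106.829).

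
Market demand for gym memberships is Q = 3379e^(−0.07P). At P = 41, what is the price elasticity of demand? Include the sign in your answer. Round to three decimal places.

-2.870

At P = 41, Q = 191.586.
dQ/dP = −0.07·3379e^(−0.07P) = −0.07Q = -13.411.
ε = (dQ/dP)(P/Q) = (-13.411)(41/191.586).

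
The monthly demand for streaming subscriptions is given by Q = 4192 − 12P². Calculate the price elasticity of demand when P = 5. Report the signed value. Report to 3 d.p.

-0.154

At P = 5, Q = 3892.
dQ/dP = −24P = -120.
ε = (dQ/dP)(P/Q) = (-120)(5/3892).
|ε| < 1, so demand is inelastic at this price.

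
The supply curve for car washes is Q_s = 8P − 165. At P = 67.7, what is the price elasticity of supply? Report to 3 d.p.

At P = 67.7, Q_s = 376.60.
dQ_s/dP = 8.
ε_s = (dQ_s/dP)(P/Q_s) = (8)(67.7/376.60).

1.438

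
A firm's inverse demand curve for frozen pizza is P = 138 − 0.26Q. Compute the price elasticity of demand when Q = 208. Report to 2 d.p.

At Q = 208, P = 138 − 0.26(208) = 83.92.
dP/dQ = −0.26, so dQ/dP = 1/(−0.26) = -3.846.
ε = (dQ/dP)(P/Q) = (-3.846)(83.92/208).

-1.55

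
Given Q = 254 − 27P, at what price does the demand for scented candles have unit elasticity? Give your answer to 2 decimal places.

4.70

For linear demand Q = a − bP, ε = −bP/(a − bP). |ε| = 1 when bP = a − bP, i.e. P = a/(2b).
P = 254/(2·27) = 254/54 = 4.7037.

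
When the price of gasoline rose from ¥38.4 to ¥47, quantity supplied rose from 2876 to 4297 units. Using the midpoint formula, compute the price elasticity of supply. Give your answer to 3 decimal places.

ΔQ = 4297 − 2876 = 1421; ΔP = 47 − 38.4 = 8.6.
Midpoints: P̄ = 42.70, Q̄ = 3586.5.
ε_s = (ΔQ/ΔP)(P̄/Q̄) = (1421/8.6)(42.70/3586.5).

1.967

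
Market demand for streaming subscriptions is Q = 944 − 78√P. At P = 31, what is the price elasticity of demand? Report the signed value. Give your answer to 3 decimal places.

-0.426

At P = 31, Q = 509.714.
dQ/dP = −78/(2√P) = -7.005.
ε = (dQ/dP)(P/Q) = (-7.005)(31/509.714).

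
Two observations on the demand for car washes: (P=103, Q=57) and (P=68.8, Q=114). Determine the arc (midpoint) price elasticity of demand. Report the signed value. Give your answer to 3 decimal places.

ΔQ = 114 − 57 = 57; ΔP = 68.8 − 103 = -34.2.
Midpoints: P̄ = 85.90, Q̄ = 85.5.
ε = (ΔQ/ΔP)(P̄/Q̄) = (57/-34.2)(85.90/85.5).

-1.674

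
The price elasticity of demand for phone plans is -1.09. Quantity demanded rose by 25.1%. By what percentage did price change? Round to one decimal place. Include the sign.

%ΔP ≈ %ΔQ / ε = (25.1%)/(-1.09) = -23.03%.

-23.0%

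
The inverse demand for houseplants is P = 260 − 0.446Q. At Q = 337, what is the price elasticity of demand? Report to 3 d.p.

-0.730

At Q = 337, P = 260 − 0.446(337) = 109.70.
dP/dQ = −0.446, so dQ/dP = 1/(−0.446) = -2.242.
ε = (dQ/dP)(P/Q) = (-2.242)(109.70/337).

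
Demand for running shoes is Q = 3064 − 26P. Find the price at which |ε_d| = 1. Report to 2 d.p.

58.92

For linear demand Q = a − bP, ε = −bP/(a − bP). |ε| = 1 when bP = a − bP, i.e. P = a/(2b).
P = 3064/(2·26) = 3064/52 = 58.9231.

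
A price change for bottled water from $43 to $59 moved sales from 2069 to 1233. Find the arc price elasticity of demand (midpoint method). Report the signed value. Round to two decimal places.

ΔQ = 1233 − 2069 = -836; ΔP = 59 − 43 = 16.
Midpoints: P̄ = 51.00, Q̄ = 1651.0.
ε = (ΔQ/ΔP)(P̄/Q̄) = (-836/16)(51.00/1651.0).

-1.61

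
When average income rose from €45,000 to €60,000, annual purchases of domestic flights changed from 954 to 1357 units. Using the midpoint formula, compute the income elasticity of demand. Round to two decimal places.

ΔQ = 403, ΔI = 15000. Midpoints: Ī = 52,500, Q̄ = 1155.5.
ε_I = (ΔQ/ΔI)(Ī/Q̄) = (403/15000)(52500/1155.5).

1.22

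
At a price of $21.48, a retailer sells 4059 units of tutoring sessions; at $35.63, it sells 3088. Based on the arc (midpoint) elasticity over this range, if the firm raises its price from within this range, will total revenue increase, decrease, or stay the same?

Arc ε = (-971/14.15)(28.55/3573.5) ≈ -0.548.
|ε| = 0.55 < 1, so demand is inelastic. A price rise therefore raises total revenue.

increase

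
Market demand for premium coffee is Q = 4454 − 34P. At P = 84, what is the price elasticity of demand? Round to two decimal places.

-1.79

At P = 84, Q = 1598.
dQ/dP = −34.
ε = (dQ/dP)(P/Q) = (-34)(84/1598).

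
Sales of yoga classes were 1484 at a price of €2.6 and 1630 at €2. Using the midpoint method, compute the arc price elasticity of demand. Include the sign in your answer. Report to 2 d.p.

-0.36

ΔQ = 1630 − 1484 = 146; ΔP = 2 − 2.6 = -0.6.
Midpoints: P̄ = 2.30, Q̄ = 1557.0.
ε = (ΔQ/ΔP)(P̄/Q̄) = (146/-0.6)(2.30/1557.0).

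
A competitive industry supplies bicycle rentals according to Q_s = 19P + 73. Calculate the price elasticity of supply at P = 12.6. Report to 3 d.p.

At P = 12.6, Q_s = 312.40.
dQ_s/dP = 19.
ε_s = (dQ_s/dP)(P/Q_s) = (19)(12.6/312.40).

0.766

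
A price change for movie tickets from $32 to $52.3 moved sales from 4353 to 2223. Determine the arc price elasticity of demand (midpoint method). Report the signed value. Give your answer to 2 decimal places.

-1.35

ΔQ = 2223 − 4353 = -2130; ΔP = 52.3 − 32 = 20.3.
Midpoints: P̄ = 42.15, Q̄ = 3288.0.
ε = (ΔQ/ΔP)(P̄/Q̄) = (-2130/20.3)(42.15/3288.0).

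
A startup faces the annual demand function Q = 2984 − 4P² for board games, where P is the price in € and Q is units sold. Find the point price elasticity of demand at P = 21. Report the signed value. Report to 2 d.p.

-2.89

At P = 21, Q = 1220.
dQ/dP = −8P = -168.
ε = (dQ/dP)(P/Q) = (-168)(21/1220).
|ε| > 1, so demand is elastic at this price.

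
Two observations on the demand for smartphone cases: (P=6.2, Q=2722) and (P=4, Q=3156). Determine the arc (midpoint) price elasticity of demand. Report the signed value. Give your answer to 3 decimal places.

-0.342

ΔQ = 3156 − 2722 = 434; ΔP = 4 − 6.2 = -2.2.
Midpoints: P̄ = 5.10, Q̄ = 2939.0.
ε = (ΔQ/ΔP)(P̄/Q̄) = (434/-2.2)(5.10/2939.0).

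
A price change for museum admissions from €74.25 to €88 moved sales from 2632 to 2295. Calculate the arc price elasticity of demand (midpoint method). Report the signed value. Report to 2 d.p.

ΔQ = 2295 − 2632 = -337; ΔP = 88 − 74.25 = 13.75.
Midpoints: P̄ = 81.12, Q̄ = 2463.5.
ε = (ΔQ/ΔP)(P̄/Q̄) = (-337/13.75)(81.12/2463.5).

-0.81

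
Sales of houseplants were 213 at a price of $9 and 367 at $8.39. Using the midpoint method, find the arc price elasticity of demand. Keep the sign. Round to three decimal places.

ΔQ = 367 − 213 = 154; ΔP = 8.39 − 9 = -0.61.
Midpoints: P̄ = 8.70, Q̄ = 290.0.
ε = (ΔQ/ΔP)(P̄/Q̄) = (154/-0.61)(8.70/290.0).

-7.569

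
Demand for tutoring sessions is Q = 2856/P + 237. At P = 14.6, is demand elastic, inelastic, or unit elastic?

Q = 432.616, dQ/dP = -13.398.
ε = (dQ/dP)(P/Q) ≈ -0.452.
|ε| = 0.45 < 1.

inelastic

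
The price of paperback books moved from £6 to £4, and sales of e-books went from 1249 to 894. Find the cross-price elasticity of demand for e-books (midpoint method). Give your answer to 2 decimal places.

0.83

ΔQ_x = 894 − 1249 = -355; ΔP_y = 4 − 6 = -2.
Midpoints: P̄_y = 5.00, Q̄_x = 1071.5.
ε_xy = (ΔQ_x/ΔP_y)(P̄_y/Q̄_x) = (-355/-2)(5.00/1071.5).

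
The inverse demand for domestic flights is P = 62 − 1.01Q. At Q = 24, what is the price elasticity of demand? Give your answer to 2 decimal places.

-1.56

At Q = 24, P = 62 − 1.01(24) = 37.76.
dP/dQ = −1.01, so dQ/dP = 1/(−1.01) = -0.990.
ε = (dQ/dP)(P/Q) = (-0.990)(37.76/24).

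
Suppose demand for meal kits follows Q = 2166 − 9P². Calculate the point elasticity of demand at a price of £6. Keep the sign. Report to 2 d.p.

At P = 6, Q = 1842.
dQ/dP = −18P = -108.
ε = (dQ/dP)(P/Q) = (-108)(6/1842).

-0.35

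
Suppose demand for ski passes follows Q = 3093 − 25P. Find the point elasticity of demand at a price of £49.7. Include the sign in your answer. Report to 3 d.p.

-0.671

At P = 49.7, Q = 1850.500.
dQ/dP = −25.
ε = (dQ/dP)(P/Q) = (-25)(49.7/1850.500).
|ε| < 1, so demand is inelastic at this price.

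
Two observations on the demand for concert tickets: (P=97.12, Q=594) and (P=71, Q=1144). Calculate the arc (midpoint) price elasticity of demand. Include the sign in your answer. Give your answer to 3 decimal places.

-2.037

ΔQ = 1144 − 594 = 550; ΔP = 71 − 97.12 = -26.12.
Midpoints: P̄ = 84.06, Q̄ = 869.0.
ε = (ΔQ/ΔP)(P̄/Q̄) = (550/-26.12)(84.06/869.0).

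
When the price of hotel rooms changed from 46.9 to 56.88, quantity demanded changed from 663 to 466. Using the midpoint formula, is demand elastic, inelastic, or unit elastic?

elastic

Arc ε ≈ -1.814.
|ε| = 1.81 > 1.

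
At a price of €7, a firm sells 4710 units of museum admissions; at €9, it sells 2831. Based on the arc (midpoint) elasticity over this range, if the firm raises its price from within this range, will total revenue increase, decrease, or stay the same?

Arc ε = (-1879/2)(8.00/3770.5) ≈ -1.993.
|ε| = 1.99 > 1, so demand is elastic. A price rise therefore reduces total revenue.

decrease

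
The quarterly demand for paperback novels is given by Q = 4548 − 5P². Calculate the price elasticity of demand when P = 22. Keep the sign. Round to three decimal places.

-2.274

At P = 22, Q = 2128.
dQ/dP = −10P = -220.
ε = (dQ/dP)(P/Q) = (-220)(22/2128).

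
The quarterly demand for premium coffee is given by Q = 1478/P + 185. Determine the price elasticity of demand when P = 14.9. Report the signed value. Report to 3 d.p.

-0.349

At P = 14.9, Q = 284.195.
dQ/dP = −1478/P² = -6.657.
ε = (dQ/dP)(P/Q) = (-6.657)(14.9/284.195).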